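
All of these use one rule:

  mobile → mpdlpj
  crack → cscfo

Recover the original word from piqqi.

phone

In mobile: m→m is +0, o→p is +1, b→d is +2, i→l is +3 — the shift increases by 1 each position. The shift increases by 1 at each position, starting from +0: 0, 1, 2, ….
Decoding piqqi: p−0=p, i−1=h, q−2=o, q−3=n, i−4=e.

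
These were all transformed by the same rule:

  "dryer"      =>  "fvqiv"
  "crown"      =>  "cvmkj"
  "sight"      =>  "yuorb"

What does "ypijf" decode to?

spend

Each letter's alphabet position (a=0..z=25) is mapped through 3·x+22 mod 26 — an affine cipher.
Decoding ypijf: y(24)→9·(24−22)≡18=s; p(15)→9·(15−22)≡15=p; i(8)→9·(8−22)≡4=e; j(9)→9·(9−22)≡13=n; f(5)→9·(5−22)≡3=d (all mod 26).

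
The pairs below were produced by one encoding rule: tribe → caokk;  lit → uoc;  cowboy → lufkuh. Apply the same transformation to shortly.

bquacuh

The rule splits by letter class: vowels +6, consonants +9.
On shortly: s(cons)+9=b, h(cons)+9=q, o(vowel)+6=u, r(cons)+9=a, t(cons)+9=c, l(cons)+9=u, y(cons)+9=h.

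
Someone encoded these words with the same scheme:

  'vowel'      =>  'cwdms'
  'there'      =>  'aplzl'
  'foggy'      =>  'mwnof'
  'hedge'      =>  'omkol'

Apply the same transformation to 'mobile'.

Shifts by position in vowel: pos 0: v→c (+7), pos 1: o→w (+8), pos 2: w→d (+7), pos 3: e→m (+8) — repeating every 2. A repeating key of period 2 is used — shifts +7, +8 over and over.
On mobile: m+7=t, o+8=w, b+7=i, i+8=q, l+7=s, e+8=m.

twiqsm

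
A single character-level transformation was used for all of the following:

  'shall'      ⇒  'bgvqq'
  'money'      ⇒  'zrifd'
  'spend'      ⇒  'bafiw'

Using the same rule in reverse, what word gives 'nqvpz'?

s(18)→b(1) and h(7)→g(6) fit y≡9x+21 (mod 26); the inverse of 9 mod 26 is 3. Treating letters as 0–25, the rule is x ↦ 9x + 21 (mod 26).
Decoding nqvpz: n(13)→3·(13−21)≡2=c; q(16)→3·(16−21)≡11=l; v(21)→3·(21−21)≡0=a; p(15)→3·(15−21)≡8=i; z(25)→3·(25−21)≡12=m (all mod 26).

claim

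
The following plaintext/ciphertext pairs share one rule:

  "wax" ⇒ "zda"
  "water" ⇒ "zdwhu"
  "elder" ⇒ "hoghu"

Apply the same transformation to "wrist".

zulvw

Compare letters: w→z is +3, a→d is +3, x→a is +3 — a constant shift. Each letter is shifted forward by 3 in the alphabet (a Caesar shift of +3).
For wrist: w+3=z, r+3=u, i+3=l, s+3=v, t+3=w.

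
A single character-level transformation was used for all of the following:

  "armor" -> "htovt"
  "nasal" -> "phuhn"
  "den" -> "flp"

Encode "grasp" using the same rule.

The shift depends on letter class: consonant r→t is +2, but vowel a→h is +7. The rule splits by letter class: vowels +7, consonants +2.
For grasp: g(cons)+2=i, r(cons)+2=t, a(vowel)+7=h, s(cons)+2=u, p(cons)+2=r.

ithur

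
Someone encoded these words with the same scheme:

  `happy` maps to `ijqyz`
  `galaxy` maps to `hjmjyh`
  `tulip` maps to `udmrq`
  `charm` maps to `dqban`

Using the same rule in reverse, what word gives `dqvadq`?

church

Shifts by position in happy: pos 0: h→i (+1), pos 1: a→j (+9), pos 2: p→q (+1), pos 3: p→y (+9) — repeating every 2. The shifts repeat in a cycle of length 2: positions 0,1,… shift by +1, +9, then the pattern repeats.
Decoding dqvadq: d−1=c, q−9=h, v−1=u, a−9=r, d−1=c, q−9=h.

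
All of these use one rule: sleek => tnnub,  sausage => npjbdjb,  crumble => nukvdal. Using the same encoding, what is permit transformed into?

The output letters match the input read backwards, each shifted +9: sleek reversed is keels. The word is reversed, then every letter is shifted forward by 9.
For permit: reverse → timrep; then shift: t+9=c, i+9=r, m+9=v, r+9=a, e+9=n, p+9=y.

crvany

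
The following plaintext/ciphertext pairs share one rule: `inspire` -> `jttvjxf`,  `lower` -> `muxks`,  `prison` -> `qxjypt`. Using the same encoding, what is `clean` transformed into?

drfgo

Shifts by position in inspire: pos 0: i→j (+1), pos 1: n→t (+6), pos 2: s→t (+1), pos 3: p→v (+6) — repeating every 2. A repeating key of period 2 is used — shifts +1, +6 over and over.
For clean: c+1=d, l+6=r, e+1=f, a+6=g, n+1=o.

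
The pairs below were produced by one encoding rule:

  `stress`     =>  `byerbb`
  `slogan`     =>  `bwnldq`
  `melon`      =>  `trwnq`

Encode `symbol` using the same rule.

s(18)→b(1) and t(19)→y(24) fit y≡23x+3 (mod 26); the inverse of 23 mod 26 is 17. This is an affine cipher: with a=0,…,z=25, each position x becomes (23x+3) mod 26.
For symbol: s(18)→23·18+3≡1=b; y(24)→23·24+3≡9=j; m(12)→23·12+3≡19=t; b(1)→23·1+3≡0=a; o(14)→23·14+3≡13=n; l(11)→23·11+3≡22=w (all mod 26).

bjtanw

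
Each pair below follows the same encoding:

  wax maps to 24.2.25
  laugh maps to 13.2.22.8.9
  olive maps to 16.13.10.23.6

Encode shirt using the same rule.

20.9.10.19.21

w is letter #23 and maps to 24: an offset of 1. The number is (letter's place in the alphabet, a=1) + 1.
On shirt: s=19→20, h=8→9, i=9→10, r=18→19, t=20→21.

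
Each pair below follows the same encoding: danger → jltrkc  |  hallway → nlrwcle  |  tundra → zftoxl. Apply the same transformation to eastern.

It's a Vigenère-style cipher with numeric key [6,11]: position i shifts by key[i mod 2].
For eastern: e+6=k, a+11=l, s+6=y, t+11=e, e+6=k, r+11=c, n+6=t.

klyekct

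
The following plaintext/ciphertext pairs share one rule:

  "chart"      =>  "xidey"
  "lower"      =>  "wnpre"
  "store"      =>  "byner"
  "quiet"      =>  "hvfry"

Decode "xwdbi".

clash

c(2)→x(23) and h(7)→i(8) fit y≡23x+3 (mod 26); the inverse of 23 mod 26 is 17. This is an affine cipher: with a=0,…,z=25, each position x becomes (23x+3) mod 26.
Undoing it on xwdbi: x(23)→17·(23−3)≡2=c; w(22)→17·(22−3)≡11=l; d(3)→17·(3−3)≡0=a; b(1)→17·(1−3)≡18=s; i(8)→17·(8−3)≡7=h (all mod 26).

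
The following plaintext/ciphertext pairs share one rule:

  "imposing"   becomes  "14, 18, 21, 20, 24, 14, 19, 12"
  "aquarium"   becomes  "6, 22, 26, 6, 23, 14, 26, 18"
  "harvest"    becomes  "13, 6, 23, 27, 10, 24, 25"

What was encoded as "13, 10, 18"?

i is letter #9 and maps to 14: an offset of 5. Letters become their 1-based position plus 5 (so a→6, b→7, …).
Undoing it on 13, 10, 18: 13→(13−5)÷1=8=h, 10→(10−5)÷1=5=e, 18→(18−5)÷1=13=m.

hem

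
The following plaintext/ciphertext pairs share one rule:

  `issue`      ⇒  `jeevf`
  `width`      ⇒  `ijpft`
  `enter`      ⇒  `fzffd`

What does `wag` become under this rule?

ibs

The shift depends on letter class: consonant s→e is +12, but vowel i→j is +1. Vowels shift forward by 1 and consonants shift forward by 12.
Applying it to wag: w(cons)+12=i, a(vowel)+1=b, g(cons)+12=s.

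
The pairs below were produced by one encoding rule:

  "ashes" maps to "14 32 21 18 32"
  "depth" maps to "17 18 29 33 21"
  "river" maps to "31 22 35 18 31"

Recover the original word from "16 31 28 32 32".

Each letter is replaced by its alphabet position (a=1..z=26) + 13.
Reversing it on 16 31 28 32 32: 16→(16−13)÷1=3=c, 31→(31−13)÷1=18=r, 28→(28−13)÷1=15=o, 32→(32−13)÷1=19=s, 32→(32−13)÷1=19=s.

cross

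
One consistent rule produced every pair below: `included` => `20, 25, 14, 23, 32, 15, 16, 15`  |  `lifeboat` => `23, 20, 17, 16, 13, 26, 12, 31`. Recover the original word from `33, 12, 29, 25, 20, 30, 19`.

i is letter #9 and maps to 20: an offset of 11. Letters become their 1-based position plus 11 (so a→12, b→13, …).
Decoding 33, 12, 29, 25, 20, 30, 19: 33→(33−11)÷1=22=v, 12→(12−11)÷1=1=a, 29→(29−11)÷1=18=r, 25→(25−11)÷1=14=n, 20→(20−11)÷1=9=i, 30→(30−11)÷1=19=s, 19→(19−11)÷1=8=h.

varnish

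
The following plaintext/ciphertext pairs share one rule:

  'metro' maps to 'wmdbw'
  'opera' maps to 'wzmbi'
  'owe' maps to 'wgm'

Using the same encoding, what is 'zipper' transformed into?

Two shifts are in play — +8 for a/e/i/o/u, +10 for every other letter.
Applying it to zipper: z(cons)+10=j, i(vowel)+8=q, p(cons)+10=z, p(cons)+10=z, e(vowel)+8=m, r(cons)+10=b.

jqzzmb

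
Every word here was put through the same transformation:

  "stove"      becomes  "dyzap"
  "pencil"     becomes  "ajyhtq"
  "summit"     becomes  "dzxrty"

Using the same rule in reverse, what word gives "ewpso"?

Shifts by position in stove: pos 0: s→d (+11), pos 1: t→y (+5), pos 2: o→z (+11), pos 3: v→a (+5) — repeating every 2. It's a Vigenère-style cipher with numeric key [11,5]: position i shifts by key[i mod 2].
Reversing it on ewpso: e−11=t, w−5=r, p−11=e, s−5=n, o−11=d.

trend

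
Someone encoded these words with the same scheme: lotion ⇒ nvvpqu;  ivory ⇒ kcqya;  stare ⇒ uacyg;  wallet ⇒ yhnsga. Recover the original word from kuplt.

inner

Shifts by position in lotion: pos 0: l→n (+2), pos 1: o→v (+7), pos 2: t→v (+2), pos 3: i→p (+7) — repeating every 2. It's a Vigenère-style cipher with numeric key [2,7]: position i shifts by key[i mod 2].
Decoding kuplt: k−2=i, u−7=n, p−2=n, l−7=e, t−2=r.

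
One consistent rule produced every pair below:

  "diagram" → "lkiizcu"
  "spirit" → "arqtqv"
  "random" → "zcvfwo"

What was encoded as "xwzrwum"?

purpose

Shifts by position in diagram: pos 0: d→l (+8), pos 1: i→k (+2), pos 2: a→i (+8), pos 3: g→i (+2) — repeating every 2. A repeating key of period 2 is used — shifts +8, +2 over and over.
Decoding xwzrwum: x−8=p, w−2=u, z−8=r, r−2=p, w−8=o, u−2=s, m−8=e.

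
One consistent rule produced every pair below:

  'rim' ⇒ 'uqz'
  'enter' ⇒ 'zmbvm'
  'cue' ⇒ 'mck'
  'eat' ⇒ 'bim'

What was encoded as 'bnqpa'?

The output letters match the input read backwards, each shifted +8: rim reversed is mir. Read the word backwards and shift each letter +8.
Decoding bnqpa: shift back: b−8=t, n−8=f, q−8=i, p−8=h, a−8=s → tfihs; then reverse → shift.

shift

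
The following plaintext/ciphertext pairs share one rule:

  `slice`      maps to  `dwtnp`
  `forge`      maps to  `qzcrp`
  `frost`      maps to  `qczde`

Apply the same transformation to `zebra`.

kpmcl

Each letter is shifted forward by 11 in the alphabet (a Caesar shift of +11).
On zebra: z+11=k, e+11=p, b+11=m, r+11=c, a+11=l.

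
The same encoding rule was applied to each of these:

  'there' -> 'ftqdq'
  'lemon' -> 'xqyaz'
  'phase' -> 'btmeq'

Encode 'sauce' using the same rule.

emgoq

Compare letters: t→f is +12, h→t is +12, e→q is +12 — a constant shift. Every letter moves 12 places later in the alphabet, wrapping around z→a.
For sauce: s+12=e, a+12=m, u+12=g, c+12=o, e+12=q.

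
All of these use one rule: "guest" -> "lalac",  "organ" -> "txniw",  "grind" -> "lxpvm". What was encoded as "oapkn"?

juice

In guest: g→l is +5, u→a is +6, e→l is +7, s→a is +8 — the shift increases by 1 each position. Letter i (0-indexed) is shifted by i+5, so successive shifts are 5, 6, 7, ….
Decoding oapkn: o−5=j, a−6=u, p−7=i, k−8=c, n−9=e.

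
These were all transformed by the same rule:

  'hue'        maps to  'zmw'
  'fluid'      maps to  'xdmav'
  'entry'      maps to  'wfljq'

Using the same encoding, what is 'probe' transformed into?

Compare letters: h→z is +18, u→m is +18, e→w is +18 — a constant shift. It's a constant shift of +18 (ROT18).
Applying it to probe: p+18=h, r+18=j, o+18=g, b+18=t, e+18=w.

hjgtw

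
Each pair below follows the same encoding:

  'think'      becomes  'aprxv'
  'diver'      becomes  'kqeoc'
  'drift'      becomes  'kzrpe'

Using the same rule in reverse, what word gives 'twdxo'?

mound

In think: t→a is +7, h→p is +8, i→r is +9, n→x is +10 — the shift increases by 1 each position. Letter i (0-indexed) is shifted by i+7, so successive shifts are 7, 8, 9, ….
Decoding twdxo: t−7=m, w−8=o, d−9=u, x−10=n, o−11=d.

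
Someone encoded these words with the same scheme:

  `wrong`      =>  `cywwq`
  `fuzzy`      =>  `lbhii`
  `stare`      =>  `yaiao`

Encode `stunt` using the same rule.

In wrong: w→c is +6, r→y is +7, o→w is +8, n→w is +9 — the shift increases by 1 each position. The shift increases by 1 at each position, starting from +6: 6, 7, 8, ….
Applying it to stunt: s+6=y, t+7=a, u+8=c, n+9=w, t+10=d.

yacwd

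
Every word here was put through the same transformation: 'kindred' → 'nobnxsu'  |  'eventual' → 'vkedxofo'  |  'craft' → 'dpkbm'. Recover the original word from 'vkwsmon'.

Read the word backwards and shift each letter +10.
Decoding vkwsmon: shift back: v−10=l, k−10=a, w−10=m, s−10=i, m−10=c, o−10=e, n−10=d → lamiced; then reverse → decimal.

decimal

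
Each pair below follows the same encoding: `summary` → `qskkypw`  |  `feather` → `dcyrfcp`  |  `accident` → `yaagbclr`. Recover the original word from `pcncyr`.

repeat

Compare letters: s→q is +24, u→s is +24, m→k is +24 — a constant shift. Every letter moves 24 places later in the alphabet, wrapping around z→a.
Undoing it on pcncyr: p−24=r, c−24=e, n−24=p, c−24=e, y−24=a, r−24=t.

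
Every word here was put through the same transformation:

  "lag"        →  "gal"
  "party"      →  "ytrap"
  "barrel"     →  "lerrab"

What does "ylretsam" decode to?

masterly

The output letters match the input read backwards: lag reversed is gal. The word is simply reversed.
Decoding ylretsam: then reverse → masterly.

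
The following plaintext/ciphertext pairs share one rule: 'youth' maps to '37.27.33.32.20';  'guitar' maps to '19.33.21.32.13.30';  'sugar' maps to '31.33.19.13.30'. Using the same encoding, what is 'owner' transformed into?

27.35.26.17.30

Letters become their 1-based position plus 12 (so a→13, b→14, …).
On owner: o=15→27, w=23→35, n=14→26, e=5→17, r=18→30.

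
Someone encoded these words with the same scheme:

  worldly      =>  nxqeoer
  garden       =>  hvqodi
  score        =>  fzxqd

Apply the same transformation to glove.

Treating letters as 0–25, the rule is x ↦ 15x + 21 (mod 26).
On glove: g(6)→15·6+21≡7=h; l(11)→15·11+21≡4=e; o(14)→15·14+21≡23=x; v(21)→15·21+21≡24=y; e(4)→15·4+21≡3=d (all mod 26).

hexyd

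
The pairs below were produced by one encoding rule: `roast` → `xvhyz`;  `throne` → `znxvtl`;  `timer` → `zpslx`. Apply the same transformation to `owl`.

vcr

The shift depends on letter class: consonant r→x is +6, but vowel o→v is +7. The rule splits by letter class: vowels +7, consonants +6.
On owl: o(vowel)+7=v, w(cons)+6=c, l(cons)+6=r.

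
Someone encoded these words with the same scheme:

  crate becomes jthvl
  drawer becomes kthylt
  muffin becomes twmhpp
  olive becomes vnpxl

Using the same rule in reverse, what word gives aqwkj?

topic

Shifts by position in crate: pos 0: c→j (+7), pos 1: r→t (+2), pos 2: a→h (+7), pos 3: t→v (+2) — repeating every 2. A repeating key of period 2 is used — shifts +7, +2 over and over.
Undoing it on aqwkj: a−7=t, q−2=o, w−7=p, k−2=i, j−7=c.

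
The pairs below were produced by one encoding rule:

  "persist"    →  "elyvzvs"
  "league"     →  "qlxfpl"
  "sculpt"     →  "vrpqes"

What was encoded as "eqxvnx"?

Each letter's alphabet position (a=0..z=25) is mapped through 23·x+23 mod 26 — an affine cipher.
Undoing it on eqxvnx: e(4)→17·(4−23)≡15=p; q(16)→17·(16−23)≡11=l; x(23)→17·(23−23)≡0=a; v(21)→17·(21−23)≡18=s; n(13)→17·(13−23)≡12=m; x(23)→17·(23−23)≡0=a (all mod 26).

plasma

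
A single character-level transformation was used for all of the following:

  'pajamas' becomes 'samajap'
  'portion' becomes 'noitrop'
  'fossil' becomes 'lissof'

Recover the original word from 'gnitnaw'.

The output letters match the input read backwards: pajamas reversed is samajap. It's just the letters in reverse order.
Decoding gnitnaw: then reverse → wanting.

wanting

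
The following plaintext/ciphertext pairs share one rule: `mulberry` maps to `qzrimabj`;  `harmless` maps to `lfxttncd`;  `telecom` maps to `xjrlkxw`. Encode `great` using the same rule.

In mulberry: m→q is +4, u→z is +5, l→r is +6, b→i is +7 — the shift increases by 1 each position. The shift increases by 1 at each position, starting from +4: 4, 5, 6, ….
On great: g+4=k, r+5=w, e+6=k, a+7=h, t+8=b.

kwkhb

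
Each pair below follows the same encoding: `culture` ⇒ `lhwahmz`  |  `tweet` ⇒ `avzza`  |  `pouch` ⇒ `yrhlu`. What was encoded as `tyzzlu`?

speech

Each letter's alphabet position (a=0..z=25) is mapped through 7·x+23 mod 26 — an affine cipher.
Decoding tyzzlu: t(19)→15·(19−23)≡18=s; y(24)→15·(24−23)≡15=p; z(25)→15·(25−23)≡4=e; z(25)→15·(25−23)≡4=e; l(11)→15·(11−23)≡2=c; u(20)→15·(20−23)≡7=h (all mod 26).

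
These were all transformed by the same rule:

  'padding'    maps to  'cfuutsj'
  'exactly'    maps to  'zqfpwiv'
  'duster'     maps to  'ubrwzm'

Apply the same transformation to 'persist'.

p(15)→c(2) and a(0)→f(5) fit y≡5x+5 (mod 26); the inverse of 5 mod 26 is 21. This is an affine cipher: with a=0,…,z=25, each position x becomes (5x+5) mod 26.
For persist: p(15)→5·15+5≡2=c; e(4)→5·4+5≡25=z; r(17)→5·17+5≡12=m; s(18)→5·18+5≡17=r; i(8)→5·8+5≡19=t; s(18)→5·18+5≡17=r; t(19)→5·19+5≡22=w (all mod 26).

czmrtrw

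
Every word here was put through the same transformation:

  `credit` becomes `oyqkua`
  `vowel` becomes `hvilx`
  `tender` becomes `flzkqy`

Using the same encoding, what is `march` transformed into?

yhdjt

Shifts by position in credit: pos 0: c→o (+12), pos 1: r→y (+7), pos 2: e→q (+12), pos 3: d→k (+7) — repeating every 2. It's a Vigenère-style cipher with numeric key [12,7]: position i shifts by key[i mod 2].
For march: m+12=y, a+7=h, r+12=d, c+7=j, h+12=t.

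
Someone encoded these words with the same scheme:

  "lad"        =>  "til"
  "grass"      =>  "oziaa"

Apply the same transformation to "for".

nwz

Compare letters: l→t is +8, a→i is +8, d→l is +8 — a constant shift. This is a Caesar cipher with shift 8.
On for: f+8=n, o+8=w, r+8=z.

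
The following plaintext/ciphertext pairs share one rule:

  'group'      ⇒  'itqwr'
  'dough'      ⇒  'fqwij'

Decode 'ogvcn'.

Compare letters: g→i is +2, r→t is +2, o→q is +2 — a constant shift. It's a constant shift of +2 (ROT2).
Decoding ogvcn: o−2=m, g−2=e, v−2=t, c−2=a, n−2=l.

metal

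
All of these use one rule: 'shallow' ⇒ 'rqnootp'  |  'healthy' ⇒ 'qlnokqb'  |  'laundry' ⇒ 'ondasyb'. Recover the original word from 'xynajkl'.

s(18)→r(17) and h(7)→q(16) fit y≡19x+13 (mod 26); the inverse of 19 mod 26 is 11. Each letter's alphabet position (a=0..z=25) is mapped through 19·x+13 mod 26 — an affine cipher.
Undoing it on xynajkl: x(23)→11·(23−13)≡6=g; y(24)→11·(24−13)≡17=r; n(13)→11·(13−13)≡0=a; a(0)→11·(0−13)≡13=n; j(9)→11·(9−13)≡8=i; k(10)→11·(10−13)≡19=t; l(11)→11·(11−13)≡4=e (all mod 26).

granite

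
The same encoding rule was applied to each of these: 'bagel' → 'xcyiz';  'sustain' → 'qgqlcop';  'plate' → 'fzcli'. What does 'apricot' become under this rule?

cfvoskl

b(1)→x(23) and a(0)→c(2) fit y≡21x+2 (mod 26); the inverse of 21 mod 26 is 5. Treating letters as 0–25, the rule is x ↦ 21x + 2 (mod 26).
For apricot: a(0)→21·0+2≡2=c; p(15)→21·15+2≡5=f; r(17)→21·17+2≡21=v; i(8)→21·8+2≡14=o; c(2)→21·2+2≡18=s; o(14)→21·14+2≡10=k; t(19)→21·19+2≡11=l (all mod 26).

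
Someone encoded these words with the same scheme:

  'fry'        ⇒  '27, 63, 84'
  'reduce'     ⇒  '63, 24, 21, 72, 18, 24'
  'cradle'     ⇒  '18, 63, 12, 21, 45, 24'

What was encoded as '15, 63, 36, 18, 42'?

brick

f(#6)→27 and r(#18)→63: differences scale by 3, so n = 3·pos + 9. The formula is n = 3×(alphabet index, a=1) + 9.
Reversing it on 15, 63, 36, 18, 42: 15→(15−9)÷3=2=b, 63→(63−9)÷3=18=r, 36→(36−9)÷3=9=i, 18→(18−9)÷3=3=c, 42→(42−9)÷3=11=k.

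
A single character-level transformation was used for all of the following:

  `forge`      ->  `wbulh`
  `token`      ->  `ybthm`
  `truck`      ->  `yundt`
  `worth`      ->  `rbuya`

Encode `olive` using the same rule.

f(5)→w(22) and o(14)→b(1) fit y≡15x+25 (mod 26); the inverse of 15 mod 26 is 7. Treating letters as 0–25, the rule is x ↦ 15x + 25 (mod 26).
For olive: o(14)→15·14+25≡1=b; l(11)→15·11+25≡8=i; i(8)→15·8+25≡15=p; v(21)→15·21+25≡2=c; e(4)→15·4+25≡7=h (all mod 26).

bipch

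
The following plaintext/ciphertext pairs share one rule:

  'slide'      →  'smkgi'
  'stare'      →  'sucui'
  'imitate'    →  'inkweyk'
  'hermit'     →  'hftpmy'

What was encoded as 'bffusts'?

Letter i (0-indexed) is shifted by i+0, so successive shifts are 0, 1, 2, ….
Reversing it on bffusts: b−0=b, f−1=e, f−2=d, u−3=r, s−4=o, t−5=o, s−6=m.

bedroom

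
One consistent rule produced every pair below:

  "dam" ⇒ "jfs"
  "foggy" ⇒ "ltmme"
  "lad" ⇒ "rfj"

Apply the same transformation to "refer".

The shift depends on letter class: consonant d→j is +6, but vowel a→f is +5. Two shifts are in play — +5 for a/e/i/o/u, +6 for every other letter.
Applying it to refer: r(cons)+6=x, e(vowel)+5=j, f(cons)+6=l, e(vowel)+5=j, r(cons)+6=x.

xjljx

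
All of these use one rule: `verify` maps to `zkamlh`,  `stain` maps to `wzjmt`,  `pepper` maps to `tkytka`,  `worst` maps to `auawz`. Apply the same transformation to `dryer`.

hxhix

The shifts repeat in a cycle of length 3: positions 0,1,… shift by +4, +6, +9, then the pattern repeats.
On dryer: d+4=h, r+6=x, y+9=h, e+4=i, r+6=x.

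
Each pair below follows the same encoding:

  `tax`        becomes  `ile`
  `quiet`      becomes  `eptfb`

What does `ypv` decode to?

The output letters match the input read backwards, each shifted +11: tax reversed is xat. Two steps: reverse the string, then apply a Caesar shift of +11.
Undoing it on ypv: shift back: y−11=n, p−11=e, v−11=k → nek; then reverse → ken.

ken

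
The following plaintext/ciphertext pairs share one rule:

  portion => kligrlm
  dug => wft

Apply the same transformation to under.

fmwvi

Each pair mirrors across the alphabet (p↔k, o↔l, r↔i): positions sum to 25. Letters are reflected about the middle of the alphabet (position → 25−position): Atbash.
Applying it to under: u↔f, n↔m, d↔w, e↔v, r↔i.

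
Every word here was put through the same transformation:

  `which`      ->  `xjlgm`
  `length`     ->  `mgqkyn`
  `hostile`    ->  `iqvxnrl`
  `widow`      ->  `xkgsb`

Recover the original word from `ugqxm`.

In which: w→x is +1, h→j is +2, i→l is +3, c→g is +4 — the shift increases by 1 each position. Each letter shifts forward by (position + 1), i.e. 1, 2, 3, … — the shift grows by one for each successive letter.
Undoing it on ugqxm: u−1=t, g−2=e, q−3=n, x−4=t, m−5=h.

tenth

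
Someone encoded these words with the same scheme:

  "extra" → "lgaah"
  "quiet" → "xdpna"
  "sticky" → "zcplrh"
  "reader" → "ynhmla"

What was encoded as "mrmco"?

Shifts by position in extra: pos 0: e→l (+7), pos 1: x→g (+9), pos 2: t→a (+7), pos 3: r→a (+9) — repeating every 2. It's a Vigenère-style cipher with numeric key [7,9]: position i shifts by key[i mod 2].
Reversing it on mrmco: m−7=f, r−9=i, m−7=f, c−9=t, o−7=h.

fifth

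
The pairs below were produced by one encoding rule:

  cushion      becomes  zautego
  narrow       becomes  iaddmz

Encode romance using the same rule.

Two steps: reverse the string, then apply a Caesar shift of +12.
On romance: reverse → ecnamor; then shift: e+12=q, c+12=o, n+12=z, a+12=m, m+12=y, o+12=a, r+12=d.

qozmyad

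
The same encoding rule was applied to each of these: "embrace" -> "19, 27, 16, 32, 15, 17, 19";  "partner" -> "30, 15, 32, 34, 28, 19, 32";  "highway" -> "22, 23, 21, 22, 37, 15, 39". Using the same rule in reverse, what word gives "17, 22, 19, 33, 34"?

e is letter #5 and maps to 19: an offset of 14. Each letter is replaced by its alphabet position (a=1..z=26) + 14.
Reversing it on 17, 22, 19, 33, 34: 17→(17−14)÷1=3=c, 22→(22−14)÷1=8=h, 19→(19−14)÷1=5=e, 33→(33−14)÷1=19=s, 34→(34−14)÷1=20=t.

chest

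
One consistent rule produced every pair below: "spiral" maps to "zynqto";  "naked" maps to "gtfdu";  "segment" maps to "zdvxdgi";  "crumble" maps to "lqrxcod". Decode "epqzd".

horse

This is an affine cipher: with a=0,…,z=25, each position x becomes (9x+19) mod 26.
Reversing it on epqzd: e(4)→3·(4−19)≡7=h; p(15)→3·(15−19)≡14=o; q(16)→3·(16−19)≡17=r; z(25)→3·(25−19)≡18=s; d(3)→3·(3−19)≡4=e (all mod 26).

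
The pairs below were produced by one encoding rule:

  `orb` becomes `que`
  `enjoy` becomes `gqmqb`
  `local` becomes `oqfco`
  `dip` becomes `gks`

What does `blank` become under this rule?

The shift depends on letter class: consonant r→u is +3, but vowel o→q is +2. The rule splits by letter class: vowels +2, consonants +3.
On blank: b(cons)+3=e, l(cons)+3=o, a(vowel)+2=c, n(cons)+3=q, k(cons)+3=n.

eocqn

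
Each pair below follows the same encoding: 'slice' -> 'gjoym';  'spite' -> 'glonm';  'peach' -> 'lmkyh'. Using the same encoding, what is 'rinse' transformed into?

zoxgm

This is an affine cipher: with a=0,…,z=25, each position x becomes (7x+10) mod 26.
On rinse: r(17)→7·17+10≡25=z; i(8)→7·8+10≡14=o; n(13)→7·13+10≡23=x; s(18)→7·18+10≡6=g; e(4)→7·4+10≡12=m (all mod 26).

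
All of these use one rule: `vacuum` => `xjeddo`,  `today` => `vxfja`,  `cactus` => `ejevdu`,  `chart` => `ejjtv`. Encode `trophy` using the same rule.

vtxrja

Two shifts are in play — +9 for a/e/i/o/u, +2 for every other letter.
For trophy: t(cons)+2=v, r(cons)+2=t, o(vowel)+9=x, p(cons)+2=r, h(cons)+2=j, y(cons)+2=a.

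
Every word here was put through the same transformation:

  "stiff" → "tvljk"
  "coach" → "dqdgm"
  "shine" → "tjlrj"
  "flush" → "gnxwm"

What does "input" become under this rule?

In stiff: s→t is +1, t→v is +2, i→l is +3, f→j is +4 — the shift increases by 1 each position. Letter i (0-indexed) is shifted by i+1, so successive shifts are 1, 2, 3, ….
On input: i+1=j, n+2=p, p+3=s, u+4=y, t+5=y.

jpsyy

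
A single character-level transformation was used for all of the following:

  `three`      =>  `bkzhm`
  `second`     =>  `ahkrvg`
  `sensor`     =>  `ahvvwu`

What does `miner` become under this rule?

ulvhz

Shifts by position in three: pos 0: t→b (+8), pos 1: h→k (+3), pos 2: r→z (+8), pos 3: e→h (+3) — repeating every 2. It's a Vigenère-style cipher with numeric key [8,3]: position i shifts by key[i mod 2].
On miner: m+8=u, i+3=l, n+8=v, e+3=h, r+8=z.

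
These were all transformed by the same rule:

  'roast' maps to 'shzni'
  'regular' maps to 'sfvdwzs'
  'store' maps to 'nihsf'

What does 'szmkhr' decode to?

r(17)→s(18) and o(14)→h(7) fit y≡21x+25 (mod 26); the inverse of 21 mod 26 is 5. Treating letters as 0–25, the rule is x ↦ 21x + 25 (mod 26).
Reversing it on szmkhr: s(18)→5·(18−25)≡17=r; z(25)→5·(25−25)≡0=a; m(12)→5·(12−25)≡13=n; k(10)→5·(10−25)≡3=d; h(7)→5·(7−25)≡14=o; r(17)→5·(17−25)≡12=m (all mod 26).

random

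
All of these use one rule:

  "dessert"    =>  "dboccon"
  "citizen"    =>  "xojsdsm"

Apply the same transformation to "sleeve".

ofoovc

The word is reversed, then every letter is shifted forward by 10.
For sleeve: reverse → eveels; then shift: e+10=o, v+10=f, e+10=o, e+10=o, l+10=v, s+10=c.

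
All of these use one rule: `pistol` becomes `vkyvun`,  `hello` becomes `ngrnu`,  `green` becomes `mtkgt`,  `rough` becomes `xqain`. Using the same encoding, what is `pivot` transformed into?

vkbqz

Shifts by position in pistol: pos 0: p→v (+6), pos 1: i→k (+2), pos 2: s→y (+6), pos 3: t→v (+2) — repeating every 2. A repeating key of period 2 is used — shifts +6, +2 over and over.
For pivot: p+6=v, i+2=k, v+6=b, o+2=q, t+6=z.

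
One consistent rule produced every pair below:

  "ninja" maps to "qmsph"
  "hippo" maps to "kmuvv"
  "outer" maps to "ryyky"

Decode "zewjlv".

warden

Letter i (0-indexed) is shifted by i+3, so successive shifts are 3, 4, 5, ….
Decoding zewjlv: z−3=w, e−4=a, w−5=r, j−6=d, l−7=e, v−8=n.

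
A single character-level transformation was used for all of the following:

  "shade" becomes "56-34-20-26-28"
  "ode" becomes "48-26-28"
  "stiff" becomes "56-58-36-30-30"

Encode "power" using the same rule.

s(#19)→56 and h(#8)→34: differences scale by 2, so n = 2·pos + 18. With a=1..z=26, the number is 2·pos + 18.
On power: p=16→50, o=15→48, w=23→64, e=5→28, r=18→54.

50-48-64-28-54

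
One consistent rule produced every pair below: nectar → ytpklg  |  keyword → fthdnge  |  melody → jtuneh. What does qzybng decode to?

junior

n(13)→y(24) and e(4)→t(19) fit y≡15x+11 (mod 26); the inverse of 15 mod 26 is 7. Treating letters as 0–25, the rule is x ↦ 15x + 11 (mod 26).
Reversing it on qzybng: q(16)→7·(16−11)≡9=j; z(25)→7·(25−11)≡20=u; y(24)→7·(24−11)≡13=n; b(1)→7·(1−11)≡8=i; n(13)→7·(13−11)≡14=o; g(6)→7·(6−11)≡17=r (all mod 26).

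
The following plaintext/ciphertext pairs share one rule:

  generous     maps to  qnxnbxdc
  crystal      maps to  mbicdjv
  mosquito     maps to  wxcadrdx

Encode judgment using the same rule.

tdnqwnxd

The rule splits by letter class: vowels +9, consonants +10.
On judgment: j(cons)+10=t, u(vowel)+9=d, d(cons)+10=n, g(cons)+10=q, m(cons)+10=w, e(vowel)+9=n, n(cons)+10=x, t(cons)+10=d.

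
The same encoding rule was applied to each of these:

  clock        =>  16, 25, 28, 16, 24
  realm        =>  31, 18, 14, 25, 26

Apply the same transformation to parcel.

c is letter #3 and maps to 16: an offset of 13. Each letter is replaced by its alphabet position (a=1..z=26) + 13.
For parcel: p=16→29, a=1→14, r=18→31, c=3→16, e=5→18, l=12→25.

29, 14, 31, 16, 18, 25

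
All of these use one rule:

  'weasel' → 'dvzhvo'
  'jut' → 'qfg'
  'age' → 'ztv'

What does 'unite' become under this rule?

fmrgv

Each letter is replaced by its mirror in the alphabet: a↔z, b↔y, c↔x, and so on (the Atbash cipher).
Applying it to unite: u↔f, n↔m, i↔r, t↔g, e↔v.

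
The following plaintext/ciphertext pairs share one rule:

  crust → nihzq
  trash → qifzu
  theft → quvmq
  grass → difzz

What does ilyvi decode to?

river

c(2)→n(13) and r(17)→i(8) fit y≡17x+5 (mod 26); the inverse of 17 mod 26 is 23. Each letter's alphabet position (a=0..z=25) is mapped through 17·x+5 mod 26 — an affine cipher.
Undoing it on ilyvi: i(8)→23·(8−5)≡17=r; l(11)→23·(11−5)≡8=i; y(24)→23·(24−5)≡21=v; v(21)→23·(21−5)≡4=e; i(8)→23·(8−5)≡17=r (all mod 26).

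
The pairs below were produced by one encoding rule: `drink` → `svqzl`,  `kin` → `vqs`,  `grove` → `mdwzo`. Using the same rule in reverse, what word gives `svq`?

Two steps: reverse the string, then apply a Caesar shift of +8.
Decoding svq: shift back: s−8=k, v−8=n, q−8=i → kni; then reverse → ink.

ink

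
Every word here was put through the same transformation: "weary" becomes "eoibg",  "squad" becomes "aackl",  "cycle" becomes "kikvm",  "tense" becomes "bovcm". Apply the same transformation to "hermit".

Shifts by position in weary: pos 0: w→e (+8), pos 1: e→o (+10), pos 2: a→i (+8), pos 3: r→b (+10) — repeating every 2. The shifts repeat in a cycle of length 2: positions 0,1,… shift by +8, +10, then the pattern repeats.
On hermit: h+8=p, e+10=o, r+8=z, m+10=w, i+8=q, t+10=d.

pozwqd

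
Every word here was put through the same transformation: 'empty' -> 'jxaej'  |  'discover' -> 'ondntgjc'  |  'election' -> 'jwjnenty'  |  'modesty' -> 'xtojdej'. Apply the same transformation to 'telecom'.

The shift depends on letter class: consonant m→x is +11, but vowel e→j is +5. Two shifts are in play — +5 for a/e/i/o/u, +11 for every other letter.
On telecom: t(cons)+11=e, e(vowel)+5=j, l(cons)+11=w, e(vowel)+5=j, c(cons)+11=n, o(vowel)+5=t, m(cons)+11=x.

ejwjntx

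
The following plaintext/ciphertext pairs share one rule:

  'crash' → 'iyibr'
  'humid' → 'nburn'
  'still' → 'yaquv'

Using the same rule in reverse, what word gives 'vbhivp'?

puzzle

In crash: c→i is +6, r→y is +7, a→i is +8, s→b is +9 — the shift increases by 1 each position. Letter i (0-indexed) is shifted by i+6, so successive shifts are 6, 7, 8, ….
Decoding vbhivp: v−6=p, b−7=u, h−8=z, i−9=z, v−10=l, p−11=e.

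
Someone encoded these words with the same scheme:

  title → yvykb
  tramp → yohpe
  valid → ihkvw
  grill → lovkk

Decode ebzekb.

people

t(19)→y(24) and i(8)→v(21) fit y≡5x+7 (mod 26); the inverse of 5 mod 26 is 21. This is an affine cipher: with a=0,…,z=25, each position x becomes (5x+7) mod 26.
Reversing it on ebzekb: e(4)→21·(4−7)≡15=p; b(1)→21·(1−7)≡4=e; z(25)→21·(25−7)≡14=o; e(4)→21·(4−7)≡15=p; k(10)→21·(10−7)≡11=l; b(1)→21·(1−7)≡4=e (all mod 26).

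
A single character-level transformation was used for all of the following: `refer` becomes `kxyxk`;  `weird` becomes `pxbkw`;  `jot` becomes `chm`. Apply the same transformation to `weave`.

pxtox

This is a Caesar cipher with shift 19.
On weave: w+19=p, e+19=x, a+19=t, v+19=o, e+19=x.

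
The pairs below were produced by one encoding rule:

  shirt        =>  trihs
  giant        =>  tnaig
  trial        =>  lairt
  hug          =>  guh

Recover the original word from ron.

nor

The output letters match the input read backwards: shirt reversed is trihs. It's just the letters in reverse order.
Decoding ron: then reverse → nor.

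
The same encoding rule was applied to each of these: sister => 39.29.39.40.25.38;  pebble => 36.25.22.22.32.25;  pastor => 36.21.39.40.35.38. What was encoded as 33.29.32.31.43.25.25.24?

s is letter #19 and maps to 39: an offset of 20. Each letter is replaced by its alphabet position (a=1..z=26) + 20.
Reversing it on 33.29.32.31.43.25.25.24: 33→(33−20)÷1=13=m, 29→(29−20)÷1=9=i, 32→(32−20)÷1=12=l, 31→(31−20)÷1=11=k, 43→(43−20)÷1=23=w, 25→(25−20)÷1=5=e, 25→(25−20)÷1=5=e, 24→(24−20)÷1=4=d.

milkweed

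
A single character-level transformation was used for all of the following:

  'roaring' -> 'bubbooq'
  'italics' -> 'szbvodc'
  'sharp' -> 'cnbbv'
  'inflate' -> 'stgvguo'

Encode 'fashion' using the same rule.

pgtropx

Shifts by position in roaring: pos 0: r→b (+10), pos 1: o→u (+6), pos 2: a→b (+1), pos 3: r→b (+10), pos 4: i→o (+6), pos 5: n→o (+1) — repeating every 3. It's a Vigenère-style cipher with numeric key [10,6,1]: position i shifts by key[i mod 3].
Applying it to fashion: f+10=p, a+6=g, s+1=t, h+10=r, i+6=o, o+1=p, n+10=x.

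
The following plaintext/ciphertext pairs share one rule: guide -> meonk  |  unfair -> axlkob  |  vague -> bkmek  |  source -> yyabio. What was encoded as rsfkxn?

lizard

Shifts by position in guide: pos 0: g→m (+6), pos 1: u→e (+10), pos 2: i→o (+6), pos 3: d→n (+10) — repeating every 2. It's a Vigenère-style cipher with numeric key [6,10]: position i shifts by key[i mod 2].
Reversing it on rsfkxn: r−6=l, s−10=i, f−6=z, k−10=a, x−6=r, n−10=d.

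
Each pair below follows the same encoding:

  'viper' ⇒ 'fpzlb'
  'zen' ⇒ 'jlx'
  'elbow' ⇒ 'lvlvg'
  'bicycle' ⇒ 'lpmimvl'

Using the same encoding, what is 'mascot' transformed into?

whcmvd

The shift depends on letter class: consonant v→f is +10, but vowel i→p is +7. Vowels shift forward by 7 and consonants shift forward by 10.
For mascot: m(cons)+10=w, a(vowel)+7=h, s(cons)+10=c, c(cons)+10=m, o(vowel)+7=v, t(cons)+10=d.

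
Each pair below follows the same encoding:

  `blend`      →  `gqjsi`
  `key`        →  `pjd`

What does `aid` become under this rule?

fni

Compare letters: b→g is +5, l→q is +5, e→j is +5 — a constant shift. Each letter is shifted forward by 5 in the alphabet (a Caesar shift of +5).
For aid: a+5=f, i+5=n, d+5=i.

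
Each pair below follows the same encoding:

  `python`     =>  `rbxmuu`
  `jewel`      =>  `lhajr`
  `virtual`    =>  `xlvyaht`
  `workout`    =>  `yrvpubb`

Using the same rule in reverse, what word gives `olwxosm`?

In python: p→r is +2, y→b is +3, t→x is +4, h→m is +5 — the shift increases by 1 each position. Letter i (0-indexed) is shifted by i+2, so successive shifts are 2, 3, 4, ….
Reversing it on olwxosm: o−2=m, l−3=i, w−4=s, x−5=s, o−6=i, s−7=l, m−8=e.

missile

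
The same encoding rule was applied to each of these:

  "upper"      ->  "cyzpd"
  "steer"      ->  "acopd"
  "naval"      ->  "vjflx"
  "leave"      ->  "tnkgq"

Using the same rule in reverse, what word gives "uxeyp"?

In upper: u→c is +8, p→y is +9, p→z is +10, e→p is +11 — the shift increases by 1 each position. The shift increases by 1 at each position, starting from +8: 8, 9, 10, ….
Undoing it on uxeyp: u−8=m, x−9=o, e−10=u, y−11=n, p−12=d.

mound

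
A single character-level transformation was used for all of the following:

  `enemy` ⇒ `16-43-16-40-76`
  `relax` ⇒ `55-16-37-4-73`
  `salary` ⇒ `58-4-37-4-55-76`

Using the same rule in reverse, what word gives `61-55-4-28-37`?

trail

e(#5)→16 and n(#14)→43: differences scale by 3, so n = 3·pos + 1. The formula is n = 3×(alphabet index, a=1) + 1.
Reversing it on 61-55-4-28-37: 61→(61−1)÷3=20=t, 55→(55−1)÷3=18=r, 4→(4−1)÷3=1=a, 28→(28−1)÷3=9=i, 37→(37−1)÷3=12=l.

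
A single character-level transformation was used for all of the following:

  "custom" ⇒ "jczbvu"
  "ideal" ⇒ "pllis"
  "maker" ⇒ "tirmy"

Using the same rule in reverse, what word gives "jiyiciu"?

The shifts repeat in a cycle of length 2: positions 0,1,… shift by +7, +8, then the pattern repeats.
Decoding jiyiciu: j−7=c, i−8=a, y−7=r, i−8=a, c−7=v, i−8=a, u−7=n.

caravan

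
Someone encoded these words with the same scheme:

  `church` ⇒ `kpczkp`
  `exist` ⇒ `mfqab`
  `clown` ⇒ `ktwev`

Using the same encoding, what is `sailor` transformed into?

aiqtwz

Compare letters: c→k is +8, h→p is +8, u→c is +8 — a constant shift. Each letter is shifted forward by 8 in the alphabet (a Caesar shift of +8).
On sailor: s+8=a, a+8=i, i+8=q, l+8=t, o+8=w, r+8=z.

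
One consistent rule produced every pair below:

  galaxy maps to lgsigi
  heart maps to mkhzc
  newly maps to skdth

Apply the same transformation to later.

In galaxy: g→l is +5, a→g is +6, l→s is +7, a→i is +8 — the shift increases by 1 each position. The shift increases by 1 at each position, starting from +5: 5, 6, 7, ….
Applying it to later: l+5=q, a+6=g, t+7=a, e+8=m, r+9=a.

qgama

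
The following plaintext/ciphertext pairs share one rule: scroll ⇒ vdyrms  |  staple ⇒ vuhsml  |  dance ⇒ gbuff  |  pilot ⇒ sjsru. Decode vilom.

Shifts by position in scroll: pos 0: s→v (+3), pos 1: c→d (+1), pos 2: r→y (+7), pos 3: o→r (+3), pos 4: l→m (+1), pos 5: l→s (+7) — repeating every 3. The shifts repeat in a cycle of length 3: positions 0,1,… shift by +3, +1, +7, then the pattern repeats.
Decoding vilom: v−3=s, i−1=h, l−7=e, o−3=l, m−1=l.

shell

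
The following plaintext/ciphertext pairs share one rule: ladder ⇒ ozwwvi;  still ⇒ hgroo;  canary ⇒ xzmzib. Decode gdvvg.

Each pair mirrors across the alphabet (l↔o, a↔z, d↔w): positions sum to 25. This is the alphabet-reversal cipher (Atbash): a becomes z, b becomes y, etc.
Decoding gdvvg: g↔t, d↔w, v↔e, v↔e, g↔t.

tweet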